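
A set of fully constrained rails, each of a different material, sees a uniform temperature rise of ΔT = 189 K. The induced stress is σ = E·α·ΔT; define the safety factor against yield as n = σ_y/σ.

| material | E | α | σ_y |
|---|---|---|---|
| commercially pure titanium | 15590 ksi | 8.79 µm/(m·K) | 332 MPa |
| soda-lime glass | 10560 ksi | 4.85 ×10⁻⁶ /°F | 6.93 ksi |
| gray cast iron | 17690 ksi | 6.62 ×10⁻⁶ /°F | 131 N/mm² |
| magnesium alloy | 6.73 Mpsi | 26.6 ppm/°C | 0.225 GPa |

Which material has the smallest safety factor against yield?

soda-lime glass

Converting E to GPa, α to ×10⁻⁶/K, σ_y to MPa, then σ and n for each:
  commercially pure titanium: E = 107.5, α = 8.79, σ_y = 332.0 → σ = 179 MPa, n = 1.86
  soda-lime glass: E = 72.81, α = 8.73, σ_y = 47.78 → σ = 120 MPa, n = 0.398
  gray cast iron: E = 122.0, α = 11.9, σ_y = 131.0 → σ = 275 MPa, n = 0.477
  magnesium alloy: E = 46.40, α = 26.6, σ_y = 225.0 → σ = 233 MPa, n = 0.965
The minimum is soda-lime glass at n = 0.398.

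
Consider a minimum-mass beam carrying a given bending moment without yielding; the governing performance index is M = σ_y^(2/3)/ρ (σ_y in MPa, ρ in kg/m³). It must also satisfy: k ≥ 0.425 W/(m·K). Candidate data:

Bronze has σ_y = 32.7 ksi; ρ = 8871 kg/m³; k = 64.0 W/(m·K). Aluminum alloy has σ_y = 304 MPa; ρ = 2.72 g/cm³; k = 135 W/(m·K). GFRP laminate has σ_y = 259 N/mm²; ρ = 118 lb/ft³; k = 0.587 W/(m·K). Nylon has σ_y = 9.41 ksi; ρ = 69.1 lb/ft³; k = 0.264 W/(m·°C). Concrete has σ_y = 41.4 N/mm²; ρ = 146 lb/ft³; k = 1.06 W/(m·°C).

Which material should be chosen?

GFRP laminate

Screen on constraints: k ≥ 0.425 W/(m·K). Survivors: bronze, aluminum alloy, GFRP laminate, concrete.
Normalizing units and computing the index:
  bronze: σ_y = 225.5 MPa, ρ = 8871 kg/m³
  aluminum alloy: σ_y = 304.0 MPa, ρ = 2720 kg/m³
  GFRP laminate: σ_y = 259.0 MPa, ρ = 1890 kg/m³
  concrete: σ_y = 41.40 MPa, ρ = 2339 kg/m³
  GFRP laminate: M = 21.5×10⁻³
  aluminum alloy: M = 16.6×10⁻³
  concrete: M = 5.12×10⁻³
  bronze: M = 4.18×10⁻³
The maximum is for GFRP laminate.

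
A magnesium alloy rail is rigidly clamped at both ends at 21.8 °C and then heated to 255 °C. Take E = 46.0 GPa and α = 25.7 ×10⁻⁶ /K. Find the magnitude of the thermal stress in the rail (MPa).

ΔT = 233.2 K. Constrained thermal stress σ = E·α·ΔT = 46.00×10³ MPa × 25.7×10⁻⁶ × 233.2 = 276 MPa (compressive).

276 MPa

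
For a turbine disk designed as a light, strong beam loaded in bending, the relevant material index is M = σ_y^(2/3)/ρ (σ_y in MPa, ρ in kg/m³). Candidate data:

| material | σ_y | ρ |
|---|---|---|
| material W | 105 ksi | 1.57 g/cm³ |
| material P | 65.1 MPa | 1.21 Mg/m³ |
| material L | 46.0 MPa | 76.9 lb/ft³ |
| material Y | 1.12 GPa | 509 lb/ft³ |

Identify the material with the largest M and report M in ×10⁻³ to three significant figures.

Normalizing units and computing the index:
  material W: σ_y = 723.9 MPa, ρ = 1570 kg/m³
  material P: σ_y = 65.10 MPa, ρ = 1210 kg/m³
  material L: σ_y = 46.00 MPa, ρ = 1232 kg/m³
  material Y: σ_y = 1120 MPa, ρ = 8153 kg/m³
  material W: M = 51.4×10⁻³
  material P: M = 13.4×10⁻³
  material Y: M = 13.2×10⁻³
  material L: M = 10.4×10⁻³
Material W has the largest M.

material W, M = 51.4×10⁻³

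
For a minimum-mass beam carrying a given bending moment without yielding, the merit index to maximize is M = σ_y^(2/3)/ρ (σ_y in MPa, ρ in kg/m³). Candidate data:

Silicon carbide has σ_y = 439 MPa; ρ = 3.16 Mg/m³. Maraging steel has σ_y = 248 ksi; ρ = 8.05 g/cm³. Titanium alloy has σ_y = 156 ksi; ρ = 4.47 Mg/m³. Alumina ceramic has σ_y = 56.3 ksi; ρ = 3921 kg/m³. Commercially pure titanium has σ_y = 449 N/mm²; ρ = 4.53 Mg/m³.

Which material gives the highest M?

titanium alloy

In SI units:
  silicon carbide: σ_y = 439.0 MPa, ρ = 3160 kg/m³
  maraging steel: σ_y = 1710 MPa, ρ = 8050 kg/m³
  titanium alloy: σ_y = 1076 MPa, ρ = 4470 kg/m³
  alumina ceramic: σ_y = 388.2 MPa, ρ = 3921 kg/m³
  commercially pure titanium: σ_y = 449.0 MPa, ρ = 4530 kg/m³
  titanium alloy: M = 23.5×10⁻³
  silicon carbide: M = 18.3×10⁻³
  maraging steel: M = 17.8×10⁻³
  alumina ceramic: M = 13.6×10⁻³
  commercially pure titanium: M = 12.9×10⁻³
Titanium alloy has the largest M.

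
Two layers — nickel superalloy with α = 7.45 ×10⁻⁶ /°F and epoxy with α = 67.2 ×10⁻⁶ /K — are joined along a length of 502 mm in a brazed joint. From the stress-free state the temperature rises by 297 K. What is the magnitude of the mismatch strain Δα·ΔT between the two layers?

nickel superalloy: α = 7.45×10⁻⁶/°F × 9/5 = 13.4×10⁻⁶/K.
Δα = |13.4 − 67.2|×10⁻⁶/K = 53.8×10⁻⁶/K.
Mismatch strain = Δα·ΔT = 53.8×10⁻⁶ × 297.0 = 0.0160.

0.0160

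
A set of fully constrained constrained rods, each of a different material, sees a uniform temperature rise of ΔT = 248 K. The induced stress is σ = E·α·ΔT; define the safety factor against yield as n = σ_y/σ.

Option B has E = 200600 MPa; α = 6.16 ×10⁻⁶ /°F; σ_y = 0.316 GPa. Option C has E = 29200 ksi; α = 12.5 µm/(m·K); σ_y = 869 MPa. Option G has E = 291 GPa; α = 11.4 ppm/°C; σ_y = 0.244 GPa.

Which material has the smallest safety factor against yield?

option G

Per material, after unit conversion:
  option B: E = 200.6, α = 11.1, σ_y = 316.0 → σ = 552 MPa, n = 0.573
  option C: E = 201.3, α = 12.5, σ_y = 869.0 → σ = 624 MPa, n = 1.39
  option G: E = 291.0, α = 11.4, σ_y = 244.0 → σ = 823 MPa, n = 0.297
The minimum is option G at n = 0.297.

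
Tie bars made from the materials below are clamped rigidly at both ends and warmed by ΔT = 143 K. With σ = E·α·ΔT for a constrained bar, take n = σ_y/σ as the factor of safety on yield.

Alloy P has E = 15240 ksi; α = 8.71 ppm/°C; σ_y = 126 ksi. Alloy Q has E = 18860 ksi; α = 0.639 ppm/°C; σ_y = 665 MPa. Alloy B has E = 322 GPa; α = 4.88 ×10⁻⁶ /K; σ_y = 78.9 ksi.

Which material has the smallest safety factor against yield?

alloy B

In consistent units (E in GPa, α in ×10⁻⁶/K, σ_y in MPa):
  alloy P: E = 105.1, α = 8.71, σ_y = 868.7 → σ = 131 MPa, n = 6.64
  alloy Q: E = 130.0, α = 0.639, σ_y = 665.0 → σ = 11.9 MPa, n = 56.0
  alloy B: E = 322.0, α = 4.88, σ_y = 544.0 → σ = 225 MPa, n = 2.42
Smallest n: alloy B with n = 2.42.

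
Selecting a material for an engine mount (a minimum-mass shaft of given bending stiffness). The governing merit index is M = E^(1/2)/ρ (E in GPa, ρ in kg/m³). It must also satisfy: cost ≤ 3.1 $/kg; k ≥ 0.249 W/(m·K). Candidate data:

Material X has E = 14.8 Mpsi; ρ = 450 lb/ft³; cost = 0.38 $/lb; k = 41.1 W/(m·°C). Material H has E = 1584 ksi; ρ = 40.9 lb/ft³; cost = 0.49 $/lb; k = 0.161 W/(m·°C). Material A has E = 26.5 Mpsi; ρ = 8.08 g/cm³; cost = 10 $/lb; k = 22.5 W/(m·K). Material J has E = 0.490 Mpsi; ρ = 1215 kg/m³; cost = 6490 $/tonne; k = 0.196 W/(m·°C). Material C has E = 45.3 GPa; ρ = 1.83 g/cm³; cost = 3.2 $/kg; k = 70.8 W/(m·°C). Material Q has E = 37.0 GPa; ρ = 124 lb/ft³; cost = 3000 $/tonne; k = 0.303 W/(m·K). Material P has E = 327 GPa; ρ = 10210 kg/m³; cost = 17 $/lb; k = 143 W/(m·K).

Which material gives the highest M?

material Q

Screen on constraints: cost ≤ 3.1 $/kg; k ≥ 0.249 W/(m·K). Survivors: material X, material Q.
Normalizing units and computing the index:
  material X: E = 102.0 GPa, ρ = 7208 kg/m³
  material Q: E = 37.00 GPa, ρ = 1986 kg/m³
  material Q: M = 3.06×10⁻³
  material X: M = 1.40×10⁻³
Highest index: material Q.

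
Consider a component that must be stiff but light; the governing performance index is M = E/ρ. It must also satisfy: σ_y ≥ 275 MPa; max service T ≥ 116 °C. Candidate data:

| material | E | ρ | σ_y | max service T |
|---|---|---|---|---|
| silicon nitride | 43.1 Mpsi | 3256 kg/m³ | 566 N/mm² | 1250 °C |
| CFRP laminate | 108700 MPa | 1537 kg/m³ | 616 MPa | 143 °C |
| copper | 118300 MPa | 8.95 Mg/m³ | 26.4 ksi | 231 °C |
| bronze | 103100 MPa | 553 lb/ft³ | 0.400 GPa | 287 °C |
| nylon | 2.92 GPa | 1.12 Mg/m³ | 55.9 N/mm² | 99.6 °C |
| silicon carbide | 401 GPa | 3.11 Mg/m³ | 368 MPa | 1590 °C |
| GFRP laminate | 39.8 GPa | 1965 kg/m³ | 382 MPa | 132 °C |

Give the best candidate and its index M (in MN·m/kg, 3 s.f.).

silicon carbide, M = 129 MN·m/kg

Screen on constraints: σ_y ≥ 275 MPa; max service T ≥ 116 °C. Survivors: silicon nitride, CFRP laminate, bronze, silicon carbide, GFRP laminate.
Putting every candidate on a common basis:
  silicon nitride: E = 297.2 GPa, ρ = 3256 kg/m³
  CFRP laminate: E = 108.7 GPa, ρ = 1537 kg/m³
  bronze: E = 103.1 GPa, ρ = 8858 kg/m³
  silicon carbide: E = 401.0 GPa, ρ = 3110 kg/m³
  GFRP laminate: E = 39.80 GPa, ρ = 1965 kg/m³
  silicon carbide: M = 129 MN·m/kg
  silicon nitride: M = 91.3 MN·m/kg
  CFRP laminate: M = 70.7 MN·m/kg
  GFRP laminate: M = 20.3 MN·m/kg
  bronze: M = 11.6 MN·m/kg
Silicon carbide has the largest M.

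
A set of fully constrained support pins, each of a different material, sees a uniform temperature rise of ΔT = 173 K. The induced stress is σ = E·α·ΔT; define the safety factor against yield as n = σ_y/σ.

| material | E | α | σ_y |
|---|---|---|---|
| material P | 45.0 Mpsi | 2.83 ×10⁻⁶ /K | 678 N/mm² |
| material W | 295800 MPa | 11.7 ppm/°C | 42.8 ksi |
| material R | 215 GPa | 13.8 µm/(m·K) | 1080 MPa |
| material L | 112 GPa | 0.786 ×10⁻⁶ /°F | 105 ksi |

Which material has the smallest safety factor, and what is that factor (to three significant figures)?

Converting E to GPa, α to ×10⁻⁶/K, σ_y to MPa, then σ and n for each:
  material P: E = 310.3, α = 2.83, σ_y = 678.0 → σ = 152 MPa, n = 4.46
  material W: E = 295.8, α = 11.7, σ_y = 295.1 → σ = 599 MPa, n = 0.493
  material R: E = 215.0, α = 13.8, σ_y = 1080 → σ = 513 MPa, n = 2.10
  material L: E = 112.0, α = 1.41, σ_y = 723.9 → σ = 27.4 MPa, n = 26.4
Material W has the lowest safety factor, n = 0.493.

material W, n = 0.493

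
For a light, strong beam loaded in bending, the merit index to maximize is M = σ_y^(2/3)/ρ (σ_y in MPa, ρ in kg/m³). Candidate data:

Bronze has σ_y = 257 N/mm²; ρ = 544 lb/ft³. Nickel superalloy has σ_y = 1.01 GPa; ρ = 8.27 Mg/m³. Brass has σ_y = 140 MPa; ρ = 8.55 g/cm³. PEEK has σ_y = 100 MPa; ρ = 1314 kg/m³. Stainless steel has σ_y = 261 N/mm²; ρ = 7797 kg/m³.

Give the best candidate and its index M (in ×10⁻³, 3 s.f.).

PEEK, M = 16.4×10⁻³

After converting to SI:
  bronze: σ_y = 257.0 MPa, ρ = 8714 kg/m³
  nickel superalloy: σ_y = 1010 MPa, ρ = 8270 kg/m³
  brass: σ_y = 140.0 MPa, ρ = 8550 kg/m³
  PEEK: σ_y = 100.0 MPa, ρ = 1314 kg/m³
  stainless steel: σ_y = 261.0 MPa, ρ = 7797 kg/m³
  PEEK: M = 16.4×10⁻³
  nickel superalloy: M = 12.2×10⁻³
  stainless steel: M = 5.24×10⁻³
  bronze: M = 4.64×10⁻³
  brass: M = 3.15×10⁻³
Highest index: PEEK.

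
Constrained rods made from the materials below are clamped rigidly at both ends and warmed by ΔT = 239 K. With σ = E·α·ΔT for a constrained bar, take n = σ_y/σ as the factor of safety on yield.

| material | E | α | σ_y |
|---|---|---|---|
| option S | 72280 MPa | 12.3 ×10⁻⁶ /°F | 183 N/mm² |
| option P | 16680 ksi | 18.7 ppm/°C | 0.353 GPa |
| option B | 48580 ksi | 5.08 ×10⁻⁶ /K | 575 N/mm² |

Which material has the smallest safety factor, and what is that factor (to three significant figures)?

option S, n = 0.478

Per material, after unit conversion:
  option S: E = 72.28, α = 22.1, σ_y = 183.0 → σ = 382 MPa, n = 0.478
  option P: E = 115.0, α = 18.7, σ_y = 353.0 → σ = 514 MPa, n = 0.687
  option B: E = 334.9, α = 5.08, σ_y = 575.0 → σ = 407 MPa, n = 1.41
Option S has the lowest safety factor, n = 0.478.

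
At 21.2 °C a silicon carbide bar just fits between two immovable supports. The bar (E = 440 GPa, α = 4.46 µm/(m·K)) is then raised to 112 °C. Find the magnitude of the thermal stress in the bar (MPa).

178 MPa

ΔT = 90.80 K. Constrained thermal stress σ = E·α·ΔT = 440.0×10³ MPa × 4.46×10⁻⁶ × 90.80 = 178 MPa (compressive).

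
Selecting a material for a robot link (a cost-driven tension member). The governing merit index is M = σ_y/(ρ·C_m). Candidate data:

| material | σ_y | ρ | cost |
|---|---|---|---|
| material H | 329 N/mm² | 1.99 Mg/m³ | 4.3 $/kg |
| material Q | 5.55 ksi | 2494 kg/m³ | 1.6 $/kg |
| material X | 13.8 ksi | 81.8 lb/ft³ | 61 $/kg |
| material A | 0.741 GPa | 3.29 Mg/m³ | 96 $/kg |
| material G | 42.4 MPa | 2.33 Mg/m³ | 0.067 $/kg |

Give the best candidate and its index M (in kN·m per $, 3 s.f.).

Convert each candidate to consistent units, then evaluate M:
  material H: σ_y = 329.0 MPa, ρ = 1990 kg/m³, cost = 4.300 $/kg
  material Q: σ_y = 38.27 MPa, ρ = 2494 kg/m³, cost = 1.600 $/kg
  material X: σ_y = 95.15 MPa, ρ = 1310 kg/m³, cost = 61.00 $/kg
  material A: σ_y = 741.0 MPa, ρ = 3290 kg/m³, cost = 96.00 $/kg
  material G: σ_y = 42.40 MPa, ρ = 2330 kg/m³, cost = 0.06700 $/kg
  material G: M = 272 kN·m per $
  material H: M = 38.4 kN·m per $
  material Q: M = 9.59 kN·m per $
  material A: M = 2.35 kN·m per $
  material X: M = 1.19 kN·m per $
The maximum is for material G.

material G, M = 272 kN·m per $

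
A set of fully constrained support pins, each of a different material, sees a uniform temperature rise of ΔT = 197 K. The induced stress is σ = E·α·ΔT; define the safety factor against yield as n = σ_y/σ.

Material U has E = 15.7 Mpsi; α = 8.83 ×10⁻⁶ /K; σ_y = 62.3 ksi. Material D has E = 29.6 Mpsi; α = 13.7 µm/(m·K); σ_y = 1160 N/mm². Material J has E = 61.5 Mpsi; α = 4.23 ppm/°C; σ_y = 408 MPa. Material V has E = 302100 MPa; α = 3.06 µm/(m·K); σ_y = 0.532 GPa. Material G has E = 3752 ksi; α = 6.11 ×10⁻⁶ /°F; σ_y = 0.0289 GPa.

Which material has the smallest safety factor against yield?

material G

With everything in SI (GPa, ×10⁻⁶/K, MPa):
  material U: E = 108.2, α = 8.83, σ_y = 429.5 → σ = 188 MPa, n = 2.28
  material D: E = 204.1, α = 13.7, σ_y = 1160 → σ = 551 MPa, n = 2.11
  material J: E = 424.0, α = 4.23, σ_y = 408.0 → σ = 353 MPa, n = 1.15
  material V: E = 302.1, α = 3.06, σ_y = 532.0 → σ = 182 MPa, n = 2.92
  material G: E = 25.87, α = 11.0, σ_y = 28.90 → σ = 56.0 MPa, n = 0.516
The minimum is material G at n = 0.516.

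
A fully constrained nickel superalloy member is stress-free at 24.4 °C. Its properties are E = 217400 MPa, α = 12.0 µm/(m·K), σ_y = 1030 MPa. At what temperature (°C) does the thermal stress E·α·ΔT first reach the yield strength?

E = 217400 MPa = 217.4 GPa.
E·α·ΔT = 1030 MPa ⇒ ΔT = 1030 / (217.4×10³ × 12.0×10⁻⁶) = 394.8 K.
T = 24.4 + 394.8 = 419.2 °C.

419 °C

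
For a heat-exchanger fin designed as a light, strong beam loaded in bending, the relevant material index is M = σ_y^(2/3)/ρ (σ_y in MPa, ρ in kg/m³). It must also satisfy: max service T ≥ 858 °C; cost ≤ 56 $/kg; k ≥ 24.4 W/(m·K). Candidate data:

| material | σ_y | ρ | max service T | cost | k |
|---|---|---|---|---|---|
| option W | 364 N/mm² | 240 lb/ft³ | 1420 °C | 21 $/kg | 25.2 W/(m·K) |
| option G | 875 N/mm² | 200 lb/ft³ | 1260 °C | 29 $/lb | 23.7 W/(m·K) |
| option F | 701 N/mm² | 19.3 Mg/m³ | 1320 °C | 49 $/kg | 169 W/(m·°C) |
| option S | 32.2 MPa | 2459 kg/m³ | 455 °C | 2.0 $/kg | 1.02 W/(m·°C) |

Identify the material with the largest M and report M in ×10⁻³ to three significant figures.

option W, M = 13.3×10⁻³

Screen on constraints: max service T ≥ 858 °C; cost ≤ 56 $/kg; k ≥ 24.4 W/(m·K). Survivors: option W, option F.
Normalizing units and computing the index:
  option W: σ_y = 364.0 MPa, ρ = 3844 kg/m³
  option F: σ_y = 701.0 MPa, ρ = 19300 kg/m³
  option W: M = 13.3×10⁻³
  option F: M = 4.09×10⁻³
The maximum is for option W.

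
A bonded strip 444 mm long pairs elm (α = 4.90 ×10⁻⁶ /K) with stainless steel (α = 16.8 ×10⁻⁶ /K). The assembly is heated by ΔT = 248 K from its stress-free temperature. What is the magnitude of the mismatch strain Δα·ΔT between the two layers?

Δα = |4.90 − 16.8|×10⁻⁶/K = 11.9×10⁻⁶/K.
Mismatch strain = Δα·ΔT = 11.9×10⁻⁶ × 248.0 = 2.95×10⁻³.

2.95×10⁻³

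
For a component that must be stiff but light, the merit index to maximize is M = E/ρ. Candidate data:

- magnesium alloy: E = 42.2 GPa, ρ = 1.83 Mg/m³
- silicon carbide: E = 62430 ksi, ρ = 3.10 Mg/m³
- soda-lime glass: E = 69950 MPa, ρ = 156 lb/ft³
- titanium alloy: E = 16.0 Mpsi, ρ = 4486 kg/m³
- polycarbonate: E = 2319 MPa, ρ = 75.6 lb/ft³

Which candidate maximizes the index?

Putting every candidate on a common basis:
  magnesium alloy: E = 42.20 GPa, ρ = 1830 kg/m³
  silicon carbide: E = 430.4 GPa, ρ = 3100 kg/m³
  soda-lime glass: E = 69.95 GPa, ρ = 2499 kg/m³
  titanium alloy: E = 110.3 GPa, ρ = 4486 kg/m³
  polycarbonate: E = 2.319 GPa, ρ = 1211 kg/m³
  silicon carbide: M = 139 MN·m/kg
  soda-lime glass: M = 28.0 MN·m/kg
  titanium alloy: M = 24.6 MN·m/kg
  magnesium alloy: M = 23.1 MN·m/kg
  polycarbonate: M = 1.91 MN·m/kg
Highest index: silicon carbide.

silicon carbide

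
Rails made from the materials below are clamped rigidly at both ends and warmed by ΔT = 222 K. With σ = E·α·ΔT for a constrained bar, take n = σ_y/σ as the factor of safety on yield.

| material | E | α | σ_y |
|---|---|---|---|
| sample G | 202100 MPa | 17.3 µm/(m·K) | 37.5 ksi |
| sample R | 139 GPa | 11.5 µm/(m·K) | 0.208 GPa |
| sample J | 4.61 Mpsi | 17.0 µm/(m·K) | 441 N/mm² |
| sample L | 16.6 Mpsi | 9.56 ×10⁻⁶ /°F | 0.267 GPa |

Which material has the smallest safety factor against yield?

sample G

With everything in SI (GPa, ×10⁻⁶/K, MPa):
  sample G: E = 202.1, α = 17.3, σ_y = 258.6 → σ = 776 MPa, n = 0.333
  sample R: E = 139.0, α = 11.5, σ_y = 208.0 → σ = 355 MPa, n = 0.586
  sample J: E = 31.78, α = 17.0, σ_y = 441.0 → σ = 120 MPa, n = 3.68
  sample L: E = 114.5, α = 17.2, σ_y = 267.0 → σ = 437 MPa, n = 0.611
Smallest n: sample G with n = 0.333.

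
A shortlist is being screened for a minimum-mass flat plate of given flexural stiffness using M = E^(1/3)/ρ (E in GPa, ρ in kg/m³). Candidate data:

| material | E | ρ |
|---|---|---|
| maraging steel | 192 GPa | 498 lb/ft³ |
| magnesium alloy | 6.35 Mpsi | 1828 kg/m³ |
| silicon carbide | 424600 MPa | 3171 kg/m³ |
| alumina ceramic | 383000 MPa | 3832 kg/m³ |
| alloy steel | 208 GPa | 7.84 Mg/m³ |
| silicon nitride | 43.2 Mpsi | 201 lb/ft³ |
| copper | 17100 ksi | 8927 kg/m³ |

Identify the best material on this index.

In SI units:
  maraging steel: E = 192.0 GPa, ρ = 7977 kg/m³
  magnesium alloy: E = 43.78 GPa, ρ = 1828 kg/m³
  silicon carbide: E = 424.6 GPa, ρ = 3171 kg/m³
  alumina ceramic: E = 383.0 GPa, ρ = 3832 kg/m³
  alloy steel: E = 208.0 GPa, ρ = 7840 kg/m³
  silicon nitride: E = 297.9 GPa, ρ = 3220 kg/m³
  copper: E = 117.9 GPa, ρ = 8927 kg/m³
  silicon carbide: M = 2.37×10⁻³
  silicon nitride: M = 2.07×10⁻³
  magnesium alloy: M = 1.93×10⁻³
  alumina ceramic: M = 1.90×10⁻³
  alloy steel: M = 0.756×10⁻³
  maraging steel: M = 0.723×10⁻³
  copper: M = 0.549×10⁻³
The maximum is for silicon carbide.

silicon carbide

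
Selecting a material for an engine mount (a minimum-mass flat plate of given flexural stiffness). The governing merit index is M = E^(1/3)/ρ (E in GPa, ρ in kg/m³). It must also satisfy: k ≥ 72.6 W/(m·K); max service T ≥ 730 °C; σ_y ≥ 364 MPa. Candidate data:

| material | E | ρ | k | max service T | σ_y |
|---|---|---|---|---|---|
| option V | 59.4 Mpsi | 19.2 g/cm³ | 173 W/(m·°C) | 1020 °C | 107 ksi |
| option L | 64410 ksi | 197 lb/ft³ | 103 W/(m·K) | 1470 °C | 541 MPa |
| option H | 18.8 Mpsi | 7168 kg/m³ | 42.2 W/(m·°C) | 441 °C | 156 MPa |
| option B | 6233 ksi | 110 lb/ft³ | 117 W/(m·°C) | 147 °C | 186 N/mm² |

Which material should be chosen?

option L

Screen on constraints: k ≥ 72.6 W/(m·K); max service T ≥ 730 °C; σ_y ≥ 364 MPa. Survivors: option V, option L.
After converting to SI:
  option V: E = 409.5 GPa, ρ = 19200 kg/m³
  option L: E = 444.1 GPa, ρ = 3156 kg/m³
  option L: M = 2.42×10⁻³
  option V: M = 0.387×10⁻³
The maximum is for option L.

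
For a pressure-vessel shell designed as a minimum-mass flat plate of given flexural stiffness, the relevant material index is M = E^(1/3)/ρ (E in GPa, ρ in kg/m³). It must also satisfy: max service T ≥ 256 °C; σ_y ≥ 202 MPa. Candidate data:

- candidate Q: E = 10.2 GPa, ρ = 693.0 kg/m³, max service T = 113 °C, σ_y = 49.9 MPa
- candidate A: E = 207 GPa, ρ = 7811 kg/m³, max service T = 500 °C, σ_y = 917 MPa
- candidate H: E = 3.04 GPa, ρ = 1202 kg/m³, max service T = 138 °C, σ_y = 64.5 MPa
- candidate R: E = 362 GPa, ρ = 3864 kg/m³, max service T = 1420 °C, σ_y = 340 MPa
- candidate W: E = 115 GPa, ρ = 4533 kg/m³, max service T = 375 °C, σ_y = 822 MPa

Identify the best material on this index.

candidate R

Screen on constraints: max service T ≥ 256 °C; σ_y ≥ 202 MPa. Survivors: candidate A, candidate R, candidate W.
Per-candidate index values:
  candidate R: M = 1.84×10⁻³
  candidate W: M = 1.07×10⁻³
  candidate A: M = 0.757×10⁻³
The maximum is for candidate R.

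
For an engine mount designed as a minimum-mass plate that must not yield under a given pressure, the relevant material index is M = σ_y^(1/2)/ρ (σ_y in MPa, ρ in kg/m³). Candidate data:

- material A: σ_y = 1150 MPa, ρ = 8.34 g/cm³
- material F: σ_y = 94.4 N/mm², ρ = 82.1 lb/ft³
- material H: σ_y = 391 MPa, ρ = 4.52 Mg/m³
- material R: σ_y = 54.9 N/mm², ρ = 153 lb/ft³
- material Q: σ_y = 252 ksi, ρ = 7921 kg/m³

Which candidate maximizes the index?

Convert each candidate to consistent units, then evaluate M:
  material A: σ_y = 1150 MPa, ρ = 8340 kg/m³
  material F: σ_y = 94.40 MPa, ρ = 1315 kg/m³
  material H: σ_y = 391.0 MPa, ρ = 4520 kg/m³
  material R: σ_y = 54.90 MPa, ρ = 2451 kg/m³
  material Q: σ_y = 1737 MPa, ρ = 7921 kg/m³
  material F: M = 7.39×10⁻³
  material Q: M = 5.26×10⁻³
  material H: M = 4.37×10⁻³
  material A: M = 4.07×10⁻³
  material R: M = 3.02×10⁻³
Material F has the largest M.

material F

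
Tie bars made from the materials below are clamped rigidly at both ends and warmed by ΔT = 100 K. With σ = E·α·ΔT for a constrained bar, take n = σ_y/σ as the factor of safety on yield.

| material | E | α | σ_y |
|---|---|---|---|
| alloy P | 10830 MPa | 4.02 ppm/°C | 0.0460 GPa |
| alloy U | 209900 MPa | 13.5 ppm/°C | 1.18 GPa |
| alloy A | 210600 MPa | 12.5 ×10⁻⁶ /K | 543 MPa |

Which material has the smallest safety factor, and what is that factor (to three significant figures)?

Converting E to GPa, α to ×10⁻⁶/K, σ_y to MPa, then σ and n for each:
  alloy P: E = 10.83, α = 4.02, σ_y = 46.00 → σ = 4.35 MPa, n = 10.6
  alloy U: E = 209.9, α = 13.5, σ_y = 1180 → σ = 283 MPa, n = 4.16
  alloy A: E = 210.6, α = 12.5, σ_y = 543.0 → σ = 263 MPa, n = 2.06
Alloy A has the lowest safety factor, n = 2.06.

alloy A, n = 2.06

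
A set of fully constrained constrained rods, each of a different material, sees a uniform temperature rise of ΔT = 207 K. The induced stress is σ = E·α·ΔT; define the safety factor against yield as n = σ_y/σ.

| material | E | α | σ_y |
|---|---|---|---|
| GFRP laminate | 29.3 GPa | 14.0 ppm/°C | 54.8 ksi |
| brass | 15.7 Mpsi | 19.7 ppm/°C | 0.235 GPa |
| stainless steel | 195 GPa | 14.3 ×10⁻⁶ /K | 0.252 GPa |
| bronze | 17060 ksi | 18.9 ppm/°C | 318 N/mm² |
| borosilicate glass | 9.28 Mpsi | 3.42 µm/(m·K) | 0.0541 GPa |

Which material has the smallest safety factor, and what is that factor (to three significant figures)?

Per material, after unit conversion:
  GFRP laminate: E = 29.30, α = 14.0, σ_y = 377.8 → σ = 84.9 MPa, n = 4.45
  brass: E = 108.2, α = 19.7, σ_y = 235.0 → σ = 441 MPa, n = 0.532
  stainless steel: E = 195.0, α = 14.3, σ_y = 252.0 → σ = 577 MPa, n = 0.437
  bronze: E = 117.6, α = 18.9, σ_y = 318.0 → σ = 460 MPa, n = 0.691
  borosilicate glass: E = 63.98, α = 3.42, σ_y = 54.10 → σ = 45.3 MPa, n = 1.19
Stainless steel has the lowest safety factor, n = 0.437.

stainless steel, n = 0.437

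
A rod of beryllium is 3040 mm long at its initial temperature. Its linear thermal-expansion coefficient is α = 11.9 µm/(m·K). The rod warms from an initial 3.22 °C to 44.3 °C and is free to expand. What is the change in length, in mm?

ΔT = 44.3 − 3.22 = 41.08 K.
ΔL = α·L₀·ΔT = 11.9×10⁻⁶ × 3040 mm × 41.08 K = 1.49 mm.

1.49 mm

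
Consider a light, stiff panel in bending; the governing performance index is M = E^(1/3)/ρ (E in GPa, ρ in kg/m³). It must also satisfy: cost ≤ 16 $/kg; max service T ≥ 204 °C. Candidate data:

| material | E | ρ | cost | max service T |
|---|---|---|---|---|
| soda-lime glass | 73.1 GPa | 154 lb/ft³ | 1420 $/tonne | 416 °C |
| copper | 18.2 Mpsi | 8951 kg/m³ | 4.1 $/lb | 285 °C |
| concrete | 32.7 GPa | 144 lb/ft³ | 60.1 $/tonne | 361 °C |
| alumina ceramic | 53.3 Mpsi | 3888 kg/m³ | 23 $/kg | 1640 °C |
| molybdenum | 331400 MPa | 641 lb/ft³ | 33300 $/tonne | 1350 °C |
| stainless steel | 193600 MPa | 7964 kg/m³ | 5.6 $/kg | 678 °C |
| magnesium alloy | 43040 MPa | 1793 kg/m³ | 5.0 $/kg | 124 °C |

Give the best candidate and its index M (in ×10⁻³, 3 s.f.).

Screen on constraints: cost ≤ 16 $/kg; max service T ≥ 204 °C. Survivors: soda-lime glass, copper, concrete, stainless steel.
In SI units:
  soda-lime glass: E = 73.10 GPa, ρ = 2467 kg/m³
  copper: E = 125.5 GPa, ρ = 8951 kg/m³
  concrete: E = 32.70 GPa, ρ = 2307 kg/m³
  stainless steel: E = 193.6 GPa, ρ = 7964 kg/m³
  soda-lime glass: M = 1.69×10⁻³
  concrete: M = 1.39×10⁻³
  stainless steel: M = 0.726×10⁻³
  copper: M = 0.559×10⁻³
Soda-lime glass has the largest M.

soda-lime glass, M = 1.69×10⁻³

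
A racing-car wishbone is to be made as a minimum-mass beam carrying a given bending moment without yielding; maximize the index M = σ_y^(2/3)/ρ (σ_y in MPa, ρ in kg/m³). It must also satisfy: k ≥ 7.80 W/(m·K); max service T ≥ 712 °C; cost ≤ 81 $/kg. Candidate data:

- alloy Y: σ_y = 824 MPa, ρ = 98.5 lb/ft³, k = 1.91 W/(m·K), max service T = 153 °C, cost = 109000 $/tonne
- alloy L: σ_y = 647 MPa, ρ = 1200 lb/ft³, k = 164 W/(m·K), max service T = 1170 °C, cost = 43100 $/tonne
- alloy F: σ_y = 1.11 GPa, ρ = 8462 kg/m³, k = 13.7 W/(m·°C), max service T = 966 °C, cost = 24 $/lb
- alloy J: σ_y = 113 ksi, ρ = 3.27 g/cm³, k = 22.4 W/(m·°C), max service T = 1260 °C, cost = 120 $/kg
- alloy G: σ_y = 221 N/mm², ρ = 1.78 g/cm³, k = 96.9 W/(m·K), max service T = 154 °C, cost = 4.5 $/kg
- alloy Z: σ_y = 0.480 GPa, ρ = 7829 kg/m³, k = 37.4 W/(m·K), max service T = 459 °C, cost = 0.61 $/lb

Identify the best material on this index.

alloy F

Screen on constraints: k ≥ 7.80 W/(m·K); max service T ≥ 712 °C; cost ≤ 81 $/kg. Survivors: alloy L, alloy F.
Normalizing units and computing the index:
  alloy L: σ_y = 647.0 MPa, ρ = 19220 kg/m³
  alloy F: σ_y = 1110 MPa, ρ = 8462 kg/m³
  alloy F: M = 12.7×10⁻³
  alloy L: M = 3.89×10⁻³
The maximum is for alloy F.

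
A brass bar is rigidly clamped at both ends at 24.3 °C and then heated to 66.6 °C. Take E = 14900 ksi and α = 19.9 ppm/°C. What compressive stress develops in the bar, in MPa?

86.5 MPa

E = 14900 ksi = 102.7 GPa.
ΔT = 42.30 K. Constrained thermal stress σ = E·α·ΔT = 102.7×10³ MPa × 19.9×10⁻⁶ × 42.30 = 86.5 MPa (compressive).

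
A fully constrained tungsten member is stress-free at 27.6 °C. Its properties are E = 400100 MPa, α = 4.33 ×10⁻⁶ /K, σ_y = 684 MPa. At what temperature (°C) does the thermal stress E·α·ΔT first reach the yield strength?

E = 400100 MPa = 400.1 GPa.
E·α·ΔT = 684.0 MPa ⇒ ΔT = 684.0 / (400.1×10³ × 4.33×10⁻⁶) = 394.8 K.
T = 27.6 + 394.8 = 422.4 °C.

422 °C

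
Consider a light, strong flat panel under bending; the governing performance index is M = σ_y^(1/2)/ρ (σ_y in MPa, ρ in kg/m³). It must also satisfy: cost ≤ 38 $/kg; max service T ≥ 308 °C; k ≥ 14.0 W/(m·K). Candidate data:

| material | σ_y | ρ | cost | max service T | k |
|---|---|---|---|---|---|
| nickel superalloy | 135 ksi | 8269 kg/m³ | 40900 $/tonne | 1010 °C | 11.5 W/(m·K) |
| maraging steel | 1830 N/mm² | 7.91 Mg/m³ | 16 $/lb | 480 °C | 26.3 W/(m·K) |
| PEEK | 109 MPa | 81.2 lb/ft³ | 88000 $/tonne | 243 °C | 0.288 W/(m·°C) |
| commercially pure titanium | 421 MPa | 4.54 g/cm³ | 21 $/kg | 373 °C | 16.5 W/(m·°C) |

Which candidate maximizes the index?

Screen on constraints: cost ≤ 38 $/kg; max service T ≥ 308 °C; k ≥ 14.0 W/(m·K). Survivors: maraging steel, commercially pure titanium.
Convert each candidate to consistent units, then evaluate M:
  maraging steel: σ_y = 1830 MPa, ρ = 7910 kg/m³
  commercially pure titanium: σ_y = 421.0 MPa, ρ = 4540 kg/m³
  maraging steel: M = 5.41×10⁻³
  commercially pure titanium: M = 4.52×10⁻³
Maraging steel has the largest M.

maraging steel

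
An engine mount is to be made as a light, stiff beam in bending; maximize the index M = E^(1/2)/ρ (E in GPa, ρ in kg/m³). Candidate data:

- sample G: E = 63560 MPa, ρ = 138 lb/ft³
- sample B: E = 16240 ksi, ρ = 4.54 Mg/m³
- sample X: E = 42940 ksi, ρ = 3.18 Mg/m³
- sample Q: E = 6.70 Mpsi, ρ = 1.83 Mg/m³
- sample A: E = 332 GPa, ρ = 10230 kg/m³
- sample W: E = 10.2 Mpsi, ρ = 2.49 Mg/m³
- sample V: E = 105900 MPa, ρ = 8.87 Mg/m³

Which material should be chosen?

After converting to SI:
  sample G: E = 63.56 GPa, ρ = 2211 kg/m³
  sample B: E = 112.0 GPa, ρ = 4540 kg/m³
  sample X: E = 296.1 GPa, ρ = 3180 kg/m³
  sample Q: E = 46.19 GPa, ρ = 1830 kg/m³
  sample A: E = 332.0 GPa, ρ = 10230 kg/m³
  sample W: E = 70.33 GPa, ρ = 2490 kg/m³
  sample V: E = 105.9 GPa, ρ = 8870 kg/m³
  sample X: M = 5.41×10⁻³
  sample Q: M = 3.71×10⁻³
  sample G: M = 3.61×10⁻³
  sample W: M = 3.37×10⁻³
  sample B: M = 2.33×10⁻³
  sample A: M = 1.78×10⁻³
  sample V: M = 1.16×10⁻³
Sample X ranks first.

sample X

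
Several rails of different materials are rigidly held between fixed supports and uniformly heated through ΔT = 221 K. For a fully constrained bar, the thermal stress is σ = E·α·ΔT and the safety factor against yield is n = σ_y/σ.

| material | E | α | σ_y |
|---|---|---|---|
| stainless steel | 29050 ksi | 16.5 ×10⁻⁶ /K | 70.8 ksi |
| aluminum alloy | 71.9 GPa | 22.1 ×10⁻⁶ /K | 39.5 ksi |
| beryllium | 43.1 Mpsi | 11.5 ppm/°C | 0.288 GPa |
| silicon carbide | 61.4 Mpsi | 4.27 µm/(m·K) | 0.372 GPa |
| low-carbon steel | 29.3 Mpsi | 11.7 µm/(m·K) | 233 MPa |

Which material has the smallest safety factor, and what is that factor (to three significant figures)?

beryllium, n = 0.381

Per material, after unit conversion:
  stainless steel: E = 200.3, α = 16.5, σ_y = 488.1 → σ = 730 MPa, n = 0.668
  aluminum alloy: E = 71.90, α = 22.1, σ_y = 272.3 → σ = 351 MPa, n = 0.776
  beryllium: E = 297.2, α = 11.5, σ_y = 288.0 → σ = 755 MPa, n = 0.381
  silicon carbide: E = 423.3, α = 4.27, σ_y = 372.0 → σ = 399 MPa, n = 0.931
  low-carbon steel: E = 202.0, α = 11.7, σ_y = 233.0 → σ = 522 MPa, n = 0.446
Beryllium has the lowest safety factor, n = 0.381.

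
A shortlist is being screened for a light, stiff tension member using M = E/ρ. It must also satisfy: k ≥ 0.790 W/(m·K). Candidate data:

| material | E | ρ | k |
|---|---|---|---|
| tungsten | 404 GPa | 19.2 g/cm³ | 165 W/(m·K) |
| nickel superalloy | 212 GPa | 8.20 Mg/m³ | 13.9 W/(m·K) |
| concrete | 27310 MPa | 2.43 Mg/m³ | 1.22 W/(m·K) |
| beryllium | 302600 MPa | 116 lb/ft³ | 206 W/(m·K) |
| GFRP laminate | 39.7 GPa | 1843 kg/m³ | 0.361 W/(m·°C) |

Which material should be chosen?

beryllium

Screen on constraints: k ≥ 0.790 W/(m·K). Survivors: tungsten, nickel superalloy, concrete, beryllium.
After converting to SI:
  tungsten: E = 404.0 GPa, ρ = 19200 kg/m³
  nickel superalloy: E = 212.0 GPa, ρ = 8200 kg/m³
  concrete: E = 27.31 GPa, ρ = 2430 kg/m³
  beryllium: E = 302.6 GPa, ρ = 1858 kg/m³
  beryllium: M = 163 MN·m/kg
  nickel superalloy: M = 25.9 MN·m/kg
  tungsten: M = 21.0 MN·m/kg
  concrete: M = 11.2 MN·m/kg
Beryllium ranks first.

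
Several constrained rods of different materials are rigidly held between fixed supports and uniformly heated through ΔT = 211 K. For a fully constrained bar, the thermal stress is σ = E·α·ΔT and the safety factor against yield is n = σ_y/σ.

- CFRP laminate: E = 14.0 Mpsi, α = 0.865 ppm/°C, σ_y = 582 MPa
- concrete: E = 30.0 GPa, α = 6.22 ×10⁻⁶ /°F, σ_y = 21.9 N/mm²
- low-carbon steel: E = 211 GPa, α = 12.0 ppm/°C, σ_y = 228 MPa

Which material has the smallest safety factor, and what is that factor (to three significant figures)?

In consistent units (E in GPa, α in ×10⁻⁶/K, σ_y in MPa):
  CFRP laminate: E = 96.53, α = 0.865, σ_y = 582.0 → σ = 17.6 MPa, n = 33.0
  concrete: E = 30.00, α = 11.2, σ_y = 21.90 → σ = 70.9 MPa, n = 0.309
  low-carbon steel: E = 211.0, α = 12.0, σ_y = 228.0 → σ = 534 MPa, n = 0.427
Smallest n: concrete with n = 0.309.

concrete, n = 0.309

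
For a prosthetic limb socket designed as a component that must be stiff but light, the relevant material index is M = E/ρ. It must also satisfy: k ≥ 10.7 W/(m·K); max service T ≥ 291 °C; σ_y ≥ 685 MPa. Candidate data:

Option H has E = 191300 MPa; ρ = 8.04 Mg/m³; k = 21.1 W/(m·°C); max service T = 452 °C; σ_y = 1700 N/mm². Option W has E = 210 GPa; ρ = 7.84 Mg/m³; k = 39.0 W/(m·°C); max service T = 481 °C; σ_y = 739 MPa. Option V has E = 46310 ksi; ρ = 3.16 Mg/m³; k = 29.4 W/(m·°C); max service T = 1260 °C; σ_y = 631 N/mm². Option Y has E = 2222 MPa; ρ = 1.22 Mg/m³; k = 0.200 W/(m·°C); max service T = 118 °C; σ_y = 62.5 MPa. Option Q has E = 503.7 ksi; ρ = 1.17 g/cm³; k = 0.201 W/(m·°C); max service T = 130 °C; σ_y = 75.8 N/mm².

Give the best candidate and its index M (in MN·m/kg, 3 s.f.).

Screen on constraints: k ≥ 10.7 W/(m·K); max service T ≥ 291 °C; σ_y ≥ 685 MPa. Survivors: option H, option W.
Normalizing units and computing the index:
  option H: E = 191.3 GPa, ρ = 8040 kg/m³
  option W: E = 210.0 GPa, ρ = 7840 kg/m³
  option W: M = 26.8 MN·m/kg
  option H: M = 23.8 MN·m/kg
Option W ranks first.

option W, M = 26.8 MN·m/kg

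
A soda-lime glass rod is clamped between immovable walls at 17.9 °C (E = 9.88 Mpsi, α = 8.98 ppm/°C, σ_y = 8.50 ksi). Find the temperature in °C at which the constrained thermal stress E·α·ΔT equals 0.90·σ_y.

E = 9.88 Mpsi = 68.12 GPa.
σ_y = 8.50 ksi = 58.61 MPa.
E·α·ΔT = 52.74 MPa ⇒ ΔT = 52.74 / (68.12×10³ × 8.98×10⁻⁶) = 86.22 K.
T = 17.9 + 86.22 = 104.1 °C.

104 °C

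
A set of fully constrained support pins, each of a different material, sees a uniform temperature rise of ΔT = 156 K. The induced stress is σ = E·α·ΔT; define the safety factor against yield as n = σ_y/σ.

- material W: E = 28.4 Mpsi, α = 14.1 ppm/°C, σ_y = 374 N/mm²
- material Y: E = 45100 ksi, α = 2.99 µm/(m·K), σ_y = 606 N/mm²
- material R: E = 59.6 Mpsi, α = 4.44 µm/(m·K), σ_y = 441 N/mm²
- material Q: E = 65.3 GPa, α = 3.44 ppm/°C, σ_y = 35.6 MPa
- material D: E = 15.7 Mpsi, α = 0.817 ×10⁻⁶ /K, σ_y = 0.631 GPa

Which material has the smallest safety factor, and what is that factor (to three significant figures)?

Converting E to GPa, α to ×10⁻⁶/K, σ_y to MPa, then σ and n for each:
  material W: E = 195.8, α = 14.1, σ_y = 374.0 → σ = 431 MPa, n = 0.868
  material Y: E = 311.0, α = 2.99, σ_y = 606.0 → σ = 145 MPa, n = 4.18
  material R: E = 410.9, α = 4.44, σ_y = 441.0 → σ = 285 MPa, n = 1.55
  material Q: E = 65.30, α = 3.44, σ_y = 35.60 → σ = 35.0 MPa, n = 1.02
  material D: E = 108.2, α = 0.817, σ_y = 631.0 → σ = 13.8 MPa, n = 45.7
The minimum is material W at n = 0.868.

material W, n = 0.868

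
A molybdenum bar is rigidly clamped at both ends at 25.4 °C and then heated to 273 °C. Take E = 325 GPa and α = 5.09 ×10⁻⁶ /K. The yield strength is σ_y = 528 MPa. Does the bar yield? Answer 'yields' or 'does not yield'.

ΔT = 247.6 K. Constrained thermal stress σ = E·α·ΔT = 325.0×10³ MPa × 5.09×10⁻⁶ × 247.6 = 410 MPa (compressive).
Compare to σ_y = 528 MPa: σ < σ_y, so it does not yield.

does not yield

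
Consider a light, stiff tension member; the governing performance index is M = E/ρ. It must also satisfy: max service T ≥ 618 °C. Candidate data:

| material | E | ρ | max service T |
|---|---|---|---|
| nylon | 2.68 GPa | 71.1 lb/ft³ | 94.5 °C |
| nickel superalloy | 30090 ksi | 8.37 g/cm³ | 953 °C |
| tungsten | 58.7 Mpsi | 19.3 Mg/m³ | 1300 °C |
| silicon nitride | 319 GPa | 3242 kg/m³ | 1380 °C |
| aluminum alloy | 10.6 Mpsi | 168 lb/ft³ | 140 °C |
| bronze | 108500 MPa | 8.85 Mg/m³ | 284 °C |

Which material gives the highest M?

Screen on constraints: max service T ≥ 618 °C. Survivors: nickel superalloy, tungsten, silicon nitride.
Normalizing units and computing the index:
  nickel superalloy: E = 207.5 GPa, ρ = 8370 kg/m³
  tungsten: E = 404.7 GPa, ρ = 19300 kg/m³
  silicon nitride: E = 319.0 GPa, ρ = 3242 kg/m³
  silicon nitride: M = 98.4 MN·m/kg
  nickel superalloy: M = 24.8 MN·m/kg
  tungsten: M = 21.0 MN·m/kg
Highest index: silicon nitride.

silicon nitride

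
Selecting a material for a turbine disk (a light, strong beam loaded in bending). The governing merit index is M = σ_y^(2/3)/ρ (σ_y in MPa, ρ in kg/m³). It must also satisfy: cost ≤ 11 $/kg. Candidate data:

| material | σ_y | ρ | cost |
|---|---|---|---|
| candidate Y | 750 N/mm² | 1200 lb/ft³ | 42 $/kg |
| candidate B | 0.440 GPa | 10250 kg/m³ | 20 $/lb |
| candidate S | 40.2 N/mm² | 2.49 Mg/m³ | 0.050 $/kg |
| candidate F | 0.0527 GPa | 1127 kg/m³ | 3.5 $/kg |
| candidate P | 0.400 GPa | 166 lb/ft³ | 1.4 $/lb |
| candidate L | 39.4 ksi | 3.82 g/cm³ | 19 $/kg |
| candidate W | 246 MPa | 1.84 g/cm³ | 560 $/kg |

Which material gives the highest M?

candidate P

Screen on constraints: cost ≤ 11 $/kg. Survivors: candidate S, candidate F, candidate P.
Putting every candidate on a common basis:
  candidate S: σ_y = 40.20 MPa, ρ = 2490 kg/m³
  candidate F: σ_y = 52.70 MPa, ρ = 1127 kg/m³
  candidate P: σ_y = 400.0 MPa, ρ = 2659 kg/m³
  candidate P: M = 20.4×10⁻³
  candidate F: M = 12.5×10⁻³
  candidate S: M = 4.71×10⁻³
Candidate P has the largest M.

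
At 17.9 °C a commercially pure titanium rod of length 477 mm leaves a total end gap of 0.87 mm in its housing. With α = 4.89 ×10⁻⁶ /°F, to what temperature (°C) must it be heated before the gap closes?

α = 4.89×10⁻⁶/°F × 9/5 = 8.80×10⁻⁶/K.
α·L₀·ΔT = 0.87 mm ⇒ ΔT = 0.87 / (8.80×10⁻⁶ × 477.0) = 207.2 K.
T = 17.9 + 207.2 = 225.1 °C.

225 °C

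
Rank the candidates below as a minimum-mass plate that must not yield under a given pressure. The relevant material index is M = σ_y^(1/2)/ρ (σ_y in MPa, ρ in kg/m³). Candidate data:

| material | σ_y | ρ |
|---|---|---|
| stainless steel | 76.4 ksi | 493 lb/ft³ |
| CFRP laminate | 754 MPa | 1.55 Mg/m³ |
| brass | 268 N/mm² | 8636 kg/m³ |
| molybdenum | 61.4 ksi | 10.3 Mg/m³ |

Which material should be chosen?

Putting every candidate on a common basis:
  stainless steel: σ_y = 526.8 MPa, ρ = 7897 kg/m³
  CFRP laminate: σ_y = 754.0 MPa, ρ = 1550 kg/m³
  brass: σ_y = 268.0 MPa, ρ = 8636 kg/m³
  molybdenum: σ_y = 423.3 MPa, ρ = 10300 kg/m³
  CFRP laminate: M = 17.7×10⁻³
  stainless steel: M = 2.91×10⁻³
  molybdenum: M = 2.00×10⁻³
  brass: M = 1.90×10⁻³
CFRP laminate has the largest M.

CFRP laminate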